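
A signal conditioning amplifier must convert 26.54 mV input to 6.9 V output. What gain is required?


Gain = Vout / Vin (converting to same units).
G = 6.9 V / 26.54 mV
G = 6900.0 mV / 26.54 mV
G = 259.98

259.98


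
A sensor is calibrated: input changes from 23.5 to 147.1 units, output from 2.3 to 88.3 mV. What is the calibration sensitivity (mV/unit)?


Sensitivity = (y2 - y1) / (x2 - x1).
S = (88.3 - 2.3) / (147.1 - 23.5)
S = 86.0 / 123.6
S = 0.6958 mV/unit

0.6958 mV/unit


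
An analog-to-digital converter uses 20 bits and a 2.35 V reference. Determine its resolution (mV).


The resolution (LSB) of an ADC is Vref / 2^n.
LSB = 2.35 / 2^20
LSB = 2.35 / 1048576
LSB = 2.24e-06 V = 0.00224113 mV

0.00224113 mV


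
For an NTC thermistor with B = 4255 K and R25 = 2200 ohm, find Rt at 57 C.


NTC thermistor equation: Rt = R25 * exp(B * (1/T - 1/T25)).
T in Kelvin: 330.15 K, T25 = 298.15 K
1/T - 1/T25 = 1/330.15 - 1/298.15 = -0.00032509
B * (1/T - 1/T25) = 4255 * -0.00032509 = -1.3833
Rt = 2200 * exp(-1.3833) = 551.7 ohm

551.7 ohm


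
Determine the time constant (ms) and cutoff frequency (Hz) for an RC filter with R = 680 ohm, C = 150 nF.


Time constant: tau = R * C.
tau = 680 * 1.50e-07 = 0.000102 s
tau = 0.102 ms
Cutoff frequency: fc = 1 / (2*pi*R*C).
fc = 1 / (2*pi*0.000102) = 1560.34 Hz

tau = 0.102 ms, fc = 1560.34 Hz


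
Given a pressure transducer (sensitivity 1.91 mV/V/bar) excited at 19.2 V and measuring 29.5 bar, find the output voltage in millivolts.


Output = sensitivity * Vex * P.
Vout = 1.91 * 19.2 * 29.5
Vout = 36.672 * 29.5
Vout = 1081.82 mV

1081.82 mV


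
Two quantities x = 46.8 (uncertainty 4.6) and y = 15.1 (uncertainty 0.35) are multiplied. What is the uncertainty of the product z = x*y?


For a product z = x*y, the relative uncertainty is:
uz/z = sqrt((ux/x)^2 + (uy/y)^2)
Relative uncertainties: ux/x = 4.6/46.8 = 0.098291
uy/y = 0.35/15.1 = 0.023179
z = 46.8 * 15.1 = 706.7
uz = 706.7 * sqrt(0.098291^2 + 0.023179^2) = 71.365

71.365


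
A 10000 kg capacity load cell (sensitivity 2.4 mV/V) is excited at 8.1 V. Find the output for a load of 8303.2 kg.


Vout = rated_output * Vex * (load / capacity).
Vout = 2.4 * 8.1 * (8303.2 / 10000)
Vout = 2.4 * 8.1 * 0.83032
Vout = 16.141 mV

16.141 mV


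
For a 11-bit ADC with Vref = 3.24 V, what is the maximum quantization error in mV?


The maximum quantization error is +/- LSB/2.
LSB = Vref / 2^n = 3.24 / 2048 = 0.00158203 V
Max error = LSB / 2 = 0.00158203 / 2 = 0.00079102 V
Max error = 0.791 mV

0.791 mV


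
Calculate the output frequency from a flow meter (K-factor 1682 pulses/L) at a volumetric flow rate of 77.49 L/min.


Frequency = K * Q / 60 (converting L/min to L/s).
f = 1682 * 77.49 / 60
f = 130338.18 / 60
f = 2172.3 Hz

2172.3 Hz


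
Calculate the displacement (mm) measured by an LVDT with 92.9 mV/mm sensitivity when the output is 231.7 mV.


Displacement = Vout / sensitivity.
d = 231.7 / 92.9
d = 2.494 mm

2.494 mm


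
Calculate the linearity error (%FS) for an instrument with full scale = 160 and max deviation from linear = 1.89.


Linearity error = (max deviation / full scale) * 100%.
Linearity = (1.89 / 160) * 100
Linearity = 1.181 %FS

1.181 %FS


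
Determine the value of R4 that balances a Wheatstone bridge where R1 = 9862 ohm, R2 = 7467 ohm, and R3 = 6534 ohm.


At balance: R1*R4 = R2*R3, so R4 = R2*R3/R1.
R4 = 7467 * 6534 / 9862
R4 = 48789378 / 9862
R4 = 4947.21 ohm

4947.21 ohm


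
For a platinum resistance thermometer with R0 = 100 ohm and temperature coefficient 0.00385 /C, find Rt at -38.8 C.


The RTD equation: Rt = R0 * (1 + alpha * T).
Rt = 100 * (1 + 0.00385 * -38.8)
Rt = 100 * (1 + -0.14938)
Rt = 100 * 0.85062
Rt = 85.062 ohm

85.062 ohm


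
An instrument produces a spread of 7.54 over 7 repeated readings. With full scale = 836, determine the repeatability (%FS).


Repeatability = (spread / full scale) * 100%.
R = (7.54 / 836) * 100
R = 0.902 %FS

0.902 %FS


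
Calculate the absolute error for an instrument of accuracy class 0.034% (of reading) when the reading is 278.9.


Absolute error = (accuracy% / 100) * reading.
Error = (0.034 / 100) * 278.9
Error = 0.00034 * 278.9
Error = 0.0948

0.0948


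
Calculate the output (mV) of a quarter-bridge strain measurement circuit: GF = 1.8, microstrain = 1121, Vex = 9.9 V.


Quarter bridge output: Vout = (GF * epsilon * Vex) / 4.
Vout = (1.8 * 1121e-6 * 9.9) / 4
Vout = 0.01997622 / 4 V
Vout = 0.00499405 V = 4.9941 mV

4.9941 mV


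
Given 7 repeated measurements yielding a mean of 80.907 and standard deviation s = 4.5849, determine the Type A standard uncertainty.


The standard uncertainty for Type A evaluation is u = s / sqrt(n).
u = 4.5849 / sqrt(7)
u = 4.5849 / 2.6458
u = 1.7329

1.7329


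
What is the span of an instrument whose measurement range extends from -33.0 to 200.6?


Span = upper range - lower range.
Span = 200.6 - (-33.0)
Span = 233.6

233.6


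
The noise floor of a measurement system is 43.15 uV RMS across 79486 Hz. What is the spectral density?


Noise spectral density = Vrms / sqrt(BW).
NSD = 43.15 / sqrt(79486)
NSD = 43.15 / 281.9326
NSD = 0.1531 uV/sqrt(Hz)

0.1531 uV/sqrt(Hz)


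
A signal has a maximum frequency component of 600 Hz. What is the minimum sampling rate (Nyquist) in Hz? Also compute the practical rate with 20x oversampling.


By Nyquist theorem, fs_min = 2 * fmax.
fs_min = 2 * 600 = 1200 Hz
Practical rate = 20 * fs_min = 20 * 1200 = 24000 Hz

fs_min = 1200 Hz, fs_practical = 24000 Hz


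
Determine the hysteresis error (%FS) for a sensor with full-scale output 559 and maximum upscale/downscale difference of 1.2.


Hysteresis = (max difference / full scale) * 100%.
H = (1.2 / 559) * 100
H = 0.215 %FS

0.215 %FS


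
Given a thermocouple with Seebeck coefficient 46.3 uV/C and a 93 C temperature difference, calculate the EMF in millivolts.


The thermocouple output V = sensitivity * dT.
V = 46.3 uV/C * 93 C
V = 4305.9 uV
V = 4.306 mV

4.306 mV


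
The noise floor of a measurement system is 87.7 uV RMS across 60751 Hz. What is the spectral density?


Noise spectral density = Vrms / sqrt(BW).
NSD = 87.7 / sqrt(60751)
NSD = 87.7 / 246.4772
NSD = 0.3558 uV/sqrt(Hz)

0.3558 uV/sqrt(Hz)


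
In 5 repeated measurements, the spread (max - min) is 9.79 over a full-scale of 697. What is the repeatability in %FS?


Repeatability = (spread / full scale) * 100%.
R = (9.79 / 697) * 100
R = 1.405 %FS

1.405 %FS


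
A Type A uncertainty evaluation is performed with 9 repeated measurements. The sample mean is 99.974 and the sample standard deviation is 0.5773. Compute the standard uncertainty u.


The standard uncertainty for Type A evaluation is u = s / sqrt(n).
u = 0.5773 / sqrt(9)
u = 0.5773 / 3.0
u = 0.1924

0.1924


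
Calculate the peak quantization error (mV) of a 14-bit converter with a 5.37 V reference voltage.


The maximum quantization error is +/- LSB/2.
LSB = Vref / 2^n = 5.37 / 16384 = 0.00032776 V
Max error = LSB / 2 = 0.00032776 / 2 = 0.00016388 V
Max error = 0.1639 mV

0.1639 mV


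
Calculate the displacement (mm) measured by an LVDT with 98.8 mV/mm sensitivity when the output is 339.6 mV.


Displacement = Vout / sensitivity.
d = 339.6 / 98.8
d = 3.437 mm

3.437 mm


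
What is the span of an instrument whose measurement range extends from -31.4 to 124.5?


Span = upper range - lower range.
Span = 124.5 - (-31.4)
Span = 155.9

155.9


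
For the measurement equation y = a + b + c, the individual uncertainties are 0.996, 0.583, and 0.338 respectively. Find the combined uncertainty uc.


For a sum of independent quantities, uc = sqrt(u1^2 + u2^2 + u3^2).
uc = sqrt(0.996^2 + 0.583^2 + 0.338^2)
uc = sqrt(0.992016 + 0.339889 + 0.114244)
uc = 1.2026

1.2026


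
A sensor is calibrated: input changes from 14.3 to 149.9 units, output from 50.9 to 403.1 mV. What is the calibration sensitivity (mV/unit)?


Sensitivity = (y2 - y1) / (x2 - x1).
S = (403.1 - 50.9) / (149.9 - 14.3)
S = 352.2 / 135.6
S = 2.5973 mV/unit

2.5973 mV/unit


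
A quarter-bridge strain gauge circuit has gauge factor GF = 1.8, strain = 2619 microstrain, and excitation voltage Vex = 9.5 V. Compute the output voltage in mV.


Quarter bridge output: Vout = (GF * epsilon * Vex) / 4.
Vout = (1.8 * 2619e-6 * 9.5) / 4
Vout = 0.0447849 / 4 V
Vout = 0.01119623 V = 11.1962 mV

11.1962 mV


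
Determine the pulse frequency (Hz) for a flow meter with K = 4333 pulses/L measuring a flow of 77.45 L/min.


Frequency = K * Q / 60 (converting L/min to L/s).
f = 4333 * 77.45 / 60
f = 335590.85 / 60
f = 5593.18 Hz

5593.18 Hz


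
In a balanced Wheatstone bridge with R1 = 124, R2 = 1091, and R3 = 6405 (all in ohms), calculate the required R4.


At balance: R1*R4 = R2*R3, so R4 = R2*R3/R1.
R4 = 1091 * 6405 / 124
R4 = 6987855 / 124
R4 = 56353.67 ohm

56353.67 ohm


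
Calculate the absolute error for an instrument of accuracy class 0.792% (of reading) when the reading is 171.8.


Absolute error = (accuracy% / 100) * reading.
Error = (0.792 / 100) * 171.8
Error = 0.00792 * 171.8
Error = 1.3607

1.3607


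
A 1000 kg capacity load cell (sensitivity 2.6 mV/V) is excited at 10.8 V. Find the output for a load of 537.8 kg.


Vout = rated_output * Vex * (load / capacity).
Vout = 2.6 * 10.8 * (537.8 / 1000)
Vout = 2.6 * 10.8 * 0.5378
Vout = 15.101 mV

15.101 mV


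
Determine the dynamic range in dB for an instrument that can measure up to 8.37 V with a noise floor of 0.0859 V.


Dynamic range = 20 * log10(Vmax / Vnoise).
DR = 20 * log10(8.37 / 0.0859)
DR = 20 * log10(97.44)
DR = 39.77 dB

39.77 dB


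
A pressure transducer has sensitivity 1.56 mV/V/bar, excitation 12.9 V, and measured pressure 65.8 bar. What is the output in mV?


Output = sensitivity * Vex * P.
Vout = 1.56 * 12.9 * 65.8
Vout = 20.124 * 65.8
Vout = 1324.16 mV

1324.16 mV


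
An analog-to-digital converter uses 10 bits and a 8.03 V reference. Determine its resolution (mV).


The resolution (LSB) of an ADC is Vref / 2^n.
LSB = 8.03 / 2^10
LSB = 8.03 / 1024
LSB = 0.0078418 V = 7.84179687 mV

7.84179687 mV


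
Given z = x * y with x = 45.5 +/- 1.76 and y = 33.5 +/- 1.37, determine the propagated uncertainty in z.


For a product z = x*y, the relative uncertainty is:
uz/z = sqrt((ux/x)^2 + (uy/y)^2)
Relative uncertainties: ux/x = 1.76/45.5 = 0.038681
uy/y = 1.37/33.5 = 0.040896
z = 45.5 * 33.5 = 1524.2
uz = 1524.2 * sqrt(0.038681^2 + 0.040896^2) = 85.802

85.802


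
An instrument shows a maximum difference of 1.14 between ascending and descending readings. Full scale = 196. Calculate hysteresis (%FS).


Hysteresis = (max difference / full scale) * 100%.
H = (1.14 / 196) * 100
H = 0.582 %FS

0.582 %FS


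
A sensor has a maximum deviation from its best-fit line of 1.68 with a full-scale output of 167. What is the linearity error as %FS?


Linearity error = (max deviation / full scale) * 100%.
Linearity = (1.68 / 167) * 100
Linearity = 1.006 %FS

1.006 %FS


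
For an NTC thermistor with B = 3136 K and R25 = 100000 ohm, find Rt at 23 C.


NTC thermistor equation: Rt = R25 * exp(B * (1/T - 1/T25)).
T in Kelvin: 296.15 K, T25 = 298.15 K
1/T - 1/T25 = 1/296.15 - 1/298.15 = 2.265e-05
B * (1/T - 1/T25) = 3136 * 2.265e-05 = 0.071
Rt = 100000 * exp(0.071) = 107361.7 ohm

107361.7 ohm


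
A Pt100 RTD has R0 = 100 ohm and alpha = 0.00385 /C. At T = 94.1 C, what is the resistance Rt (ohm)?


The RTD equation: Rt = R0 * (1 + alpha * T).
Rt = 100 * (1 + 0.00385 * 94.1)
Rt = 100 * (1 + 0.362285)
Rt = 100 * 1.362285
Rt = 136.228 ohm

136.228 ohm


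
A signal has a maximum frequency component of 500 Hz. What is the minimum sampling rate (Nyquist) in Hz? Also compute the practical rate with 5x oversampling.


By Nyquist theorem, fs_min = 2 * fmax.
fs_min = 2 * 500 = 1000 Hz
Practical rate = 5 * fs_min = 5 * 1000 = 5000 Hz

fs_min = 1000 Hz, fs_practical = 5000 Hz


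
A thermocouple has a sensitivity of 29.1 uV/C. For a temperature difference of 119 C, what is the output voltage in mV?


The thermocouple output V = sensitivity * dT.
V = 29.1 uV/C * 119 C
V = 3462.9 uV
V = 3.463 mV

3.463 mV


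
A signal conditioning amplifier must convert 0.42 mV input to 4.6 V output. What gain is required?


Gain = Vout / Vin (converting to same units).
G = 4.6 V / 0.42 mV
G = 4600.0 mV / 0.42 mV
G = 10952.38

10952.38


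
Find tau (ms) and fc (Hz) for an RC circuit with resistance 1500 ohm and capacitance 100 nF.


Time constant: tau = R * C.
tau = 1500 * 1.00e-07 = 0.00015 s
tau = 0.15 ms
Cutoff frequency: fc = 1 / (2*pi*R*C).
fc = 1 / (2*pi*0.00015) = 1061.03 Hz

tau = 0.15 ms, fc = 1061.03 Hz


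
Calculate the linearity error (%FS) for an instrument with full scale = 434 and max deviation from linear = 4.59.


Linearity error = (max deviation / full scale) * 100%.
Linearity = (4.59 / 434) * 100
Linearity = 1.058 %FS

1.058 %FS


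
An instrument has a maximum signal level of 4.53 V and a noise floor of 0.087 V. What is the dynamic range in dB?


Dynamic range = 20 * log10(Vmax / Vnoise).
DR = 20 * log10(4.53 / 0.087)
DR = 20 * log10(52.07)
DR = 34.33 dB

34.33 dB


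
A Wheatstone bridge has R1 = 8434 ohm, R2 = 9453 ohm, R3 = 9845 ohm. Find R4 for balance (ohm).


At balance: R1*R4 = R2*R3, so R4 = R2*R3/R1.
R4 = 9453 * 9845 / 8434
R4 = 93064785 / 8434
R4 = 11034.48 ohm

11034.48 ohm


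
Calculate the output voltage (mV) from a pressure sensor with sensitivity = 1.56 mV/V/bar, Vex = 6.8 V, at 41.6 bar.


Output = sensitivity * Vex * P.
Vout = 1.56 * 6.8 * 41.6
Vout = 10.608 * 41.6
Vout = 441.29 mV

441.29 mV


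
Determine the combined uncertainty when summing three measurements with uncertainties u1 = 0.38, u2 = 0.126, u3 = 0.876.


For a sum of independent quantities, uc = sqrt(u1^2 + u2^2 + u3^2).
uc = sqrt(0.38^2 + 0.126^2 + 0.876^2)
uc = sqrt(0.1444 + 0.015876 + 0.767376)
uc = 0.9631

0.9631


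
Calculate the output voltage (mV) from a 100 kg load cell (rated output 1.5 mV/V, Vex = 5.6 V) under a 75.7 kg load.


Vout = rated_output * Vex * (load / capacity).
Vout = 1.5 * 5.6 * (75.7 / 100)
Vout = 1.5 * 5.6 * 0.757
Vout = 6.359 mV

6.359 mV


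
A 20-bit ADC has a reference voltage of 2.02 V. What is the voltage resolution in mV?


The resolution (LSB) of an ADC is Vref / 2^n.
LSB = 2.02 / 2^20
LSB = 2.02 / 1048576
LSB = 1.93e-06 V = 0.00192642 mV

0.00192642 mV


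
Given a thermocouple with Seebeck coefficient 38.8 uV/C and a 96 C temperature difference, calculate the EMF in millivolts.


The thermocouple output V = sensitivity * dT.
V = 38.8 uV/C * 96 C
V = 3724.8 uV
V = 3.725 mV

3.725 mV


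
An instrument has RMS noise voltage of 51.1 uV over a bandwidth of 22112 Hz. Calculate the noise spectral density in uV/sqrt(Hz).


Noise spectral density = Vrms / sqrt(BW).
NSD = 51.1 / sqrt(22112)
NSD = 51.1 / 148.701
NSD = 0.3436 uV/sqrt(Hz)

0.3436 uV/sqrt(Hz)


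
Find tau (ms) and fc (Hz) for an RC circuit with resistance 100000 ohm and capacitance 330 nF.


Time constant: tau = R * C.
tau = 100000 * 3.30e-07 = 0.033 s
tau = 33.0 ms
Cutoff frequency: fc = 1 / (2*pi*R*C).
fc = 1 / (2*pi*0.033) = 4.82 Hz

tau = 33.0 ms, fc = 4.82 Hz


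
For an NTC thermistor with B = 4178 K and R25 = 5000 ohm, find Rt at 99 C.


NTC thermistor equation: Rt = R25 * exp(B * (1/T - 1/T25)).
T in Kelvin: 372.15 K, T25 = 298.15 K
1/T - 1/T25 = 1/372.15 - 1/298.15 = -0.00066693
B * (1/T - 1/T25) = 4178 * -0.00066693 = -2.7864
Rt = 5000 * exp(-2.7864) = 308.2 ohm

308.2 ohm


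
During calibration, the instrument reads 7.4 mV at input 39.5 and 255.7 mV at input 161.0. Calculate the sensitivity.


Sensitivity = (y2 - y1) / (x2 - x1).
S = (255.7 - 7.4) / (161.0 - 39.5)
S = 248.3 / 121.5
S = 2.0436 mV/unit

2.0436 mV/unit


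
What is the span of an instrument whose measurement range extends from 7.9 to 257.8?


Span = upper range - lower range.
Span = 257.8 - (7.9)
Span = 249.9

249.9


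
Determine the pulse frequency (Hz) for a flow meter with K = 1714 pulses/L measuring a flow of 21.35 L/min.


Frequency = K * Q / 60 (converting L/min to L/s).
f = 1714 * 21.35 / 60
f = 36593.9 / 60
f = 609.9 Hz

609.9 Hz


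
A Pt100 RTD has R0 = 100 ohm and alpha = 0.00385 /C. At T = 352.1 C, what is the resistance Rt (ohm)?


The RTD equation: Rt = R0 * (1 + alpha * T).
Rt = 100 * (1 + 0.00385 * 352.1)
Rt = 100 * (1 + 1.355585)
Rt = 100 * 2.355585
Rt = 235.559 ohm

235.559 ohm


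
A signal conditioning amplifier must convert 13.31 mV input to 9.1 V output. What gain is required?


Gain = Vout / Vin (converting to same units).
G = 9.1 V / 13.31 mV
G = 9100.0 mV / 13.31 mV
G = 683.7

683.7


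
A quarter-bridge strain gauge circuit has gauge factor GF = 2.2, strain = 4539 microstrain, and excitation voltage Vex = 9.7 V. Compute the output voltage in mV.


Quarter bridge output: Vout = (GF * epsilon * Vex) / 4.
Vout = (2.2 * 4539e-6 * 9.7) / 4
Vout = 0.09686226 / 4 V
Vout = 0.02421557 V = 24.2156 mV

24.2156 mV


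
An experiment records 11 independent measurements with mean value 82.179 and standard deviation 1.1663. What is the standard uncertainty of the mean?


The standard uncertainty for Type A evaluation is u = s / sqrt(n).
u = 1.1663 / sqrt(11)
u = 1.1663 / 3.3166
u = 0.3517

0.3517


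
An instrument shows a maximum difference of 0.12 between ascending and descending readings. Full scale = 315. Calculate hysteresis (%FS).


Hysteresis = (max difference / full scale) * 100%.
H = (0.12 / 315) * 100
H = 0.038 %FS

0.038 %FS


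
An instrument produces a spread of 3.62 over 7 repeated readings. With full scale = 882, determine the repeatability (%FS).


Repeatability = (spread / full scale) * 100%.
R = (3.62 / 882) * 100
R = 0.41 %FS

0.41 %FS


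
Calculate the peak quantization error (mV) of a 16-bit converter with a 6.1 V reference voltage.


The maximum quantization error is +/- LSB/2.
LSB = Vref / 2^n = 6.1 / 65536 = 9.308e-05 V
Max error = LSB / 2 = 9.308e-05 / 2 = 4.654e-05 V
Max error = 0.0465 mV

0.0465 mV


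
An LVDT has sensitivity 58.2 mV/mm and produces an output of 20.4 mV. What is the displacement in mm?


Displacement = Vout / sensitivity.
d = 20.4 / 58.2
d = 0.351 mm

0.351 mm


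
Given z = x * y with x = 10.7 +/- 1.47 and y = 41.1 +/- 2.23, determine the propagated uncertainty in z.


For a product z = x*y, the relative uncertainty is:
uz/z = sqrt((ux/x)^2 + (uy/y)^2)
Relative uncertainties: ux/x = 1.47/10.7 = 0.137383
uy/y = 2.23/41.1 = 0.054258
z = 10.7 * 41.1 = 439.8
uz = 439.8 * sqrt(0.137383^2 + 0.054258^2) = 64.958

64.958


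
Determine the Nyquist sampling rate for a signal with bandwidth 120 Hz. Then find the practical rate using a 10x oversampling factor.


By Nyquist theorem, fs_min = 2 * fmax.
fs_min = 2 * 120 = 240 Hz
Practical rate = 10 * fs_min = 10 * 240 = 2400 Hz

fs_min = 240 Hz, fs_practical = 2400 Hz


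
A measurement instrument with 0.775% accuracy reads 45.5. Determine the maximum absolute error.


Absolute error = (accuracy% / 100) * reading.
Error = (0.775 / 100) * 45.5
Error = 0.00775 * 45.5
Error = 0.3526

0.3526


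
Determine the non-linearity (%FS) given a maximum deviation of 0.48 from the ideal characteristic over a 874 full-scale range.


Linearity error = (max deviation / full scale) * 100%.
Linearity = (0.48 / 874) * 100
Linearity = 0.055 %FS

0.055 %FS


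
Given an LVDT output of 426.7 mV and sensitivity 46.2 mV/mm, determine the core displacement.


Displacement = Vout / sensitivity.
d = 426.7 / 46.2
d = 9.236 mm

9.236 mm


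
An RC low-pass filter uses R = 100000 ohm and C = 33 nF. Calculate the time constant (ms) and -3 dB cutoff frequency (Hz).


Time constant: tau = R * C.
tau = 100000 * 3.30e-08 = 0.0033 s
tau = 3.3 ms
Cutoff frequency: fc = 1 / (2*pi*R*C).
fc = 1 / (2*pi*0.0033) = 48.23 Hz

tau = 3.3 ms, fc = 48.23 Hz


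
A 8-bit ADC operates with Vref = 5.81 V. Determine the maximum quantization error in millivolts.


The maximum quantization error is +/- LSB/2.
LSB = Vref / 2^n = 5.81 / 256 = 0.02269531 V
Max error = LSB / 2 = 0.02269531 / 2 = 0.01134766 V
Max error = 11.3477 mV

11.3477 mV


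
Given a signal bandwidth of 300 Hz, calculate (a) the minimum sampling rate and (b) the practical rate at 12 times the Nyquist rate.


By Nyquist theorem, fs_min = 2 * fmax.
fs_min = 2 * 300 = 600 Hz
Practical rate = 12 * fs_min = 12 * 600 = 7200 Hz

fs_min = 600 Hz, fs_practical = 7200 Hz


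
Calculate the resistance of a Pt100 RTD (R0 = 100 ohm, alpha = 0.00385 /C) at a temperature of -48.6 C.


The RTD equation: Rt = R0 * (1 + alpha * T).
Rt = 100 * (1 + 0.00385 * -48.6)
Rt = 100 * (1 + -0.18711)
Rt = 100 * 0.81289
Rt = 81.289 ohm

81.289 ohm


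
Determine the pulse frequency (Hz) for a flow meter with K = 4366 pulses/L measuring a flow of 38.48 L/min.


Frequency = K * Q / 60 (converting L/min to L/s).
f = 4366 * 38.48 / 60
f = 168003.68 / 60
f = 2800.06 Hz

2800.06 Hz


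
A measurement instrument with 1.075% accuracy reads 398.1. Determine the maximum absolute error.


Absolute error = (accuracy% / 100) * reading.
Error = (1.075 / 100) * 398.1
Error = 0.01075 * 398.1
Error = 4.2796

4.2796


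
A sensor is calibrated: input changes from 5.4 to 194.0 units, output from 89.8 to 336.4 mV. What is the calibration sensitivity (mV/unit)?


Sensitivity = (y2 - y1) / (x2 - x1).
S = (336.4 - 89.8) / (194.0 - 5.4)
S = 246.6 / 188.6
S = 1.3075 mV/unit

1.3075 mV/unit


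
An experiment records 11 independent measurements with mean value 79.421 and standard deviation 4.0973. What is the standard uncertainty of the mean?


The standard uncertainty for Type A evaluation is u = s / sqrt(n).
u = 4.0973 / sqrt(11)
u = 4.0973 / 3.3166
u = 1.2354

1.2354


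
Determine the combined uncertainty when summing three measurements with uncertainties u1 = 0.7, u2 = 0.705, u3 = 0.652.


For a sum of independent quantities, uc = sqrt(u1^2 + u2^2 + u3^2).
uc = sqrt(0.7^2 + 0.705^2 + 0.652^2)
uc = sqrt(0.49 + 0.497025 + 0.425104)
uc = 1.1883

1.1883


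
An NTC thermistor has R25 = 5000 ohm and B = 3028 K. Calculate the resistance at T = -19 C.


NTC thermistor equation: Rt = R25 * exp(B * (1/T - 1/T25)).
T in Kelvin: 254.15 K, T25 = 298.15 K
1/T - 1/T25 = 1/254.15 - 1/298.15 = 0.00058067
B * (1/T - 1/T25) = 3028 * 0.00058067 = 1.7583
Rt = 5000 * exp(1.7583) = 29011.7 ohm

29011.7 ohm


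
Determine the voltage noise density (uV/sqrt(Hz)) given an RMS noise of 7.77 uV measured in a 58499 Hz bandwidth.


Noise spectral density = Vrms / sqrt(BW).
NSD = 7.77 / sqrt(58499)
NSD = 7.77 / 241.8657
NSD = 0.0321 uV/sqrt(Hz)

0.0321 uV/sqrt(Hz)


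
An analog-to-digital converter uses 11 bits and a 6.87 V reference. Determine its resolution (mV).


The resolution (LSB) of an ADC is Vref / 2^n.
LSB = 6.87 / 2^11
LSB = 6.87 / 2048
LSB = 0.00335449 V = 3.35449219 mV

3.35449219 mV


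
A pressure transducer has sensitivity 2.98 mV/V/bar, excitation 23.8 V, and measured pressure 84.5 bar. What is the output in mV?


Output = sensitivity * Vex * P.
Vout = 2.98 * 23.8 * 84.5
Vout = 70.924 * 84.5
Vout = 5993.08 mV

5993.08 mV


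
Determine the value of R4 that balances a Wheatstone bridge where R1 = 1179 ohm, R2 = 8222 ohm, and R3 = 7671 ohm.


At balance: R1*R4 = R2*R3, so R4 = R2*R3/R1.
R4 = 8222 * 7671 / 1179
R4 = 63070962 / 1179
R4 = 53495.3 ohm

53495.3 ohm


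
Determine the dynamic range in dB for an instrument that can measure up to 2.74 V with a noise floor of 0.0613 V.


Dynamic range = 20 * log10(Vmax / Vnoise).
DR = 20 * log10(2.74 / 0.0613)
DR = 20 * log10(44.7)
DR = 33.01 dB

33.01 dB


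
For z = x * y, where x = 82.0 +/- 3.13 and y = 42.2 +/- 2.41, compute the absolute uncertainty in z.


For a product z = x*y, the relative uncertainty is:
uz/z = sqrt((ux/x)^2 + (uy/y)^2)
Relative uncertainties: ux/x = 3.13/82.0 = 0.038171
uy/y = 2.41/42.2 = 0.057109
z = 82.0 * 42.2 = 3460.4
uz = 3460.4 * sqrt(0.038171^2 + 0.057109^2) = 237.698

237.698


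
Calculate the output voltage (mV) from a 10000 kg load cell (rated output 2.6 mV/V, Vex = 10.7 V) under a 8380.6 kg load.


Vout = rated_output * Vex * (load / capacity).
Vout = 2.6 * 10.7 * (8380.6 / 10000)
Vout = 2.6 * 10.7 * 0.83806
Vout = 23.315 mV

23.315 mV


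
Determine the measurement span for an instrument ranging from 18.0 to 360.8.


Span = upper range - lower range.
Span = 360.8 - (18.0)
Span = 342.8

342.8


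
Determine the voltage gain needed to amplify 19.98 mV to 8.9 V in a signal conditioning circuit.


Gain = Vout / Vin (converting to same units).
G = 8.9 V / 19.98 mV
G = 8900.0 mV / 19.98 mV
G = 445.45

445.45


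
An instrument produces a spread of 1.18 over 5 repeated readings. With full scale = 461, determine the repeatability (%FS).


Repeatability = (spread / full scale) * 100%.
R = (1.18 / 461) * 100
R = 0.256 %FS

0.256 %FS


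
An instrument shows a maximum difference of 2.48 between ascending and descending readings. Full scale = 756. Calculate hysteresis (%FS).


Hysteresis = (max difference / full scale) * 100%.
H = (2.48 / 756) * 100
H = 0.328 %FS

0.328 %FS


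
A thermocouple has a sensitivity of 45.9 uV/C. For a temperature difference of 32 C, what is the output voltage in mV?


The thermocouple output V = sensitivity * dT.
V = 45.9 uV/C * 32 C
V = 1468.8 uV
V = 1.469 mV

1.469 mV


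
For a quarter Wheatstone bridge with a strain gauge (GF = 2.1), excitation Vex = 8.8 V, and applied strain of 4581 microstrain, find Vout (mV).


Quarter bridge output: Vout = (GF * epsilon * Vex) / 4.
Vout = (2.1 * 4581e-6 * 8.8) / 4
Vout = 0.08465688 / 4 V
Vout = 0.02116422 V = 21.1642 mV

21.1642 mV


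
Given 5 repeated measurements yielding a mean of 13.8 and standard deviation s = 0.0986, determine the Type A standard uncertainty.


The standard uncertainty for Type A evaluation is u = s / sqrt(n).
u = 0.0986 / sqrt(5)
u = 0.0986 / 2.2361
u = 0.0441

0.0441


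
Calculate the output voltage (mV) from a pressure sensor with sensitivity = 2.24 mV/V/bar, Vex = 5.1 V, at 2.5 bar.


Output = sensitivity * Vex * P.
Vout = 2.24 * 5.1 * 2.5
Vout = 11.424 * 2.5
Vout = 28.56 mV

28.56 mV


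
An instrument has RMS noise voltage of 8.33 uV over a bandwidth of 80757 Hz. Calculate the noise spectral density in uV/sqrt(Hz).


Noise spectral density = Vrms / sqrt(BW).
NSD = 8.33 / sqrt(80757)
NSD = 8.33 / 284.1778
NSD = 0.0293 uV/sqrt(Hz)

0.0293 uV/sqrt(Hz)


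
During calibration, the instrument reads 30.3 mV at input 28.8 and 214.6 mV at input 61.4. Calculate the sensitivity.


Sensitivity = (y2 - y1) / (x2 - x1).
S = (214.6 - 30.3) / (61.4 - 28.8)
S = 184.3 / 32.6
S = 5.6534 mV/unit

5.6534 mV/unit


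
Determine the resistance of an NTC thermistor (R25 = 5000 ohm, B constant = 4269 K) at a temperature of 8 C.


NTC thermistor equation: Rt = R25 * exp(B * (1/T - 1/T25)).
T in Kelvin: 281.15 K, T25 = 298.15 K
1/T - 1/T25 = 1/281.15 - 1/298.15 = 0.0002028
B * (1/T - 1/T25) = 4269 * 0.0002028 = 0.8658
Rt = 5000 * exp(0.8658) = 11884.2 ohm

11884.2 ohm


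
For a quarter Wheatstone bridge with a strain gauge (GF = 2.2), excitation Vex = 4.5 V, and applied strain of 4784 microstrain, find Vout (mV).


Quarter bridge output: Vout = (GF * epsilon * Vex) / 4.
Vout = (2.2 * 4784e-6 * 4.5) / 4
Vout = 0.0473616 / 4 V
Vout = 0.0118404 V = 11.8404 mV

11.8404 mV


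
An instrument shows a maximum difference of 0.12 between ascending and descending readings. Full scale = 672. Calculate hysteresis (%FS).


Hysteresis = (max difference / full scale) * 100%.
H = (0.12 / 672) * 100
H = 0.018 %FS

0.018 %FS


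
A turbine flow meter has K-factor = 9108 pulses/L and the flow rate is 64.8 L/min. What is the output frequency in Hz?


Frequency = K * Q / 60 (converting L/min to L/s).
f = 9108 * 64.8 / 60
f = 590198.4 / 60
f = 9836.64 Hz

9836.64 Hz


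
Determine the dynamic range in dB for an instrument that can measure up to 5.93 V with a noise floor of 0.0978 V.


Dynamic range = 20 * log10(Vmax / Vnoise).
DR = 20 * log10(5.93 / 0.0978)
DR = 20 * log10(60.63)
DR = 35.65 dB

35.65 dB


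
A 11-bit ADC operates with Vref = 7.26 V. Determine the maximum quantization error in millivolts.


The maximum quantization error is +/- LSB/2.
LSB = Vref / 2^n = 7.26 / 2048 = 0.00354492 V
Max error = LSB / 2 = 0.00354492 / 2 = 0.00177246 V
Max error = 1.7725 mV

1.7725 mV


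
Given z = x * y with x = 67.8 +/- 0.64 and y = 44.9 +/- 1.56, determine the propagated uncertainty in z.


For a product z = x*y, the relative uncertainty is:
uz/z = sqrt((ux/x)^2 + (uy/y)^2)
Relative uncertainties: ux/x = 0.64/67.8 = 0.00944
uy/y = 1.56/44.9 = 0.034744
z = 67.8 * 44.9 = 3044.2
uz = 3044.2 * sqrt(0.00944^2 + 0.034744^2) = 109.602

109.602


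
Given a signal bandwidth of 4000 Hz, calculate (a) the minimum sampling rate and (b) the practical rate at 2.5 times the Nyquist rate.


By Nyquist theorem, fs_min = 2 * fmax.
fs_min = 2 * 4000 = 8000 Hz
Practical rate = 2.5 * fs_min = 2.5 * 8000 = 20000 Hz

fs_min = 8000 Hz, fs_practical = 20000 Hz


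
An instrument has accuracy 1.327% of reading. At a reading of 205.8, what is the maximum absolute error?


Absolute error = (accuracy% / 100) * reading.
Error = (1.327 / 100) * 205.8
Error = 0.01327 * 205.8
Error = 2.731

2.731


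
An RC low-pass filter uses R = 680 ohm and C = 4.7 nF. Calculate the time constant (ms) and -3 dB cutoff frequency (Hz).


Time constant: tau = R * C.
tau = 680 * 4.70e-09 = 3.196e-06 s
tau = 0.0032 ms
Cutoff frequency: fc = 1 / (2*pi*R*C).
fc = 1 / (2*pi*3.196e-06) = 49798.17 Hz

tau = 0.0032 ms, fc = 49798.17 Hz


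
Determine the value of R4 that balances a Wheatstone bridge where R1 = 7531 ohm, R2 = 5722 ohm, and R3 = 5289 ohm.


At balance: R1*R4 = R2*R3, so R4 = R2*R3/R1.
R4 = 5722 * 5289 / 7531
R4 = 30263658 / 7531
R4 = 4018.54 ohm

4018.54 ohm


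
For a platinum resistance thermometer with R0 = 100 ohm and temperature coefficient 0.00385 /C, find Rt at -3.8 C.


The RTD equation: Rt = R0 * (1 + alpha * T).
Rt = 100 * (1 + 0.00385 * -3.8)
Rt = 100 * (1 + -0.01463)
Rt = 100 * 0.98537
Rt = 98.537 ohm

98.537 ohm


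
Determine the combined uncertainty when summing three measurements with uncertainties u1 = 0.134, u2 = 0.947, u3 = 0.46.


For a sum of independent quantities, uc = sqrt(u1^2 + u2^2 + u3^2).
uc = sqrt(0.134^2 + 0.947^2 + 0.46^2)
uc = sqrt(0.017956 + 0.896809 + 0.2116)
uc = 1.0613

1.0613


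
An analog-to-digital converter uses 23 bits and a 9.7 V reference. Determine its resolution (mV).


The resolution (LSB) of an ADC is Vref / 2^n.
LSB = 9.7 / 2^23
LSB = 9.7 / 8388608
LSB = 1.16e-06 V = 0.00115633 mV

0.00115633 mV


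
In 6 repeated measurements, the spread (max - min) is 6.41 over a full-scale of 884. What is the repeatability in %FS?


Repeatability = (spread / full scale) * 100%.
R = (6.41 / 884) * 100
R = 0.725 %FS

0.725 %FS


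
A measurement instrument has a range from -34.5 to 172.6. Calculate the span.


Span = upper range - lower range.
Span = 172.6 - (-34.5)
Span = 207.1

207.1


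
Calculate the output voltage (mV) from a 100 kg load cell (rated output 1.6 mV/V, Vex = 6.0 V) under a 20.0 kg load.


Vout = rated_output * Vex * (load / capacity).
Vout = 1.6 * 6.0 * (20.0 / 100)
Vout = 1.6 * 6.0 * 0.2
Vout = 1.92 mV

1.92 mV


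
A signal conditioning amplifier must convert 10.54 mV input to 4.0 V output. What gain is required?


Gain = Vout / Vin (converting to same units).
G = 4.0 V / 10.54 mV
G = 4000.0 mV / 10.54 mV
G = 379.51

379.51


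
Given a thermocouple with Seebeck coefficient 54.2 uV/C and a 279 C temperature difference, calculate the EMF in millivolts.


The thermocouple output V = sensitivity * dT.
V = 54.2 uV/C * 279 C
V = 15121.8 uV
V = 15.122 mV

15.122 mV


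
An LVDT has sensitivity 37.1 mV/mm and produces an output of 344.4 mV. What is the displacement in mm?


Displacement = Vout / sensitivity.
d = 344.4 / 37.1
d = 9.283 mm

9.283 mm


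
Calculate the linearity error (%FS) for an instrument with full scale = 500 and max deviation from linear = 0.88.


Linearity error = (max deviation / full scale) * 100%.
Linearity = (0.88 / 500) * 100
Linearity = 0.176 %FS

0.176 %FS


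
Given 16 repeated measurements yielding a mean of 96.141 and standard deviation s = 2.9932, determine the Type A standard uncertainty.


The standard uncertainty for Type A evaluation is u = s / sqrt(n).
u = 2.9932 / sqrt(16)
u = 2.9932 / 4.0
u = 0.7483

0.7483


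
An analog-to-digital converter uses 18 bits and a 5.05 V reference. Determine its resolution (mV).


The resolution (LSB) of an ADC is Vref / 2^n.
LSB = 5.05 / 2^18
LSB = 5.05 / 262144
LSB = 1.926e-05 V = 0.01926422 mV

0.01926422 mV


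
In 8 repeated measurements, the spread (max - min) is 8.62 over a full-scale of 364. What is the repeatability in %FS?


Repeatability = (spread / full scale) * 100%.
R = (8.62 / 364) * 100
R = 2.368 %FS

2.368 %FS


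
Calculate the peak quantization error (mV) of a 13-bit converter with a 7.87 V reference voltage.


The maximum quantization error is +/- LSB/2.
LSB = Vref / 2^n = 7.87 / 8192 = 0.00096069 V
Max error = LSB / 2 = 0.00096069 / 2 = 0.00048035 V
Max error = 0.4803 mV

0.4803 mV


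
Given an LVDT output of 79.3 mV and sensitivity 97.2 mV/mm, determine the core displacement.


Displacement = Vout / sensitivity.
d = 79.3 / 97.2
d = 0.816 mm

0.816 mm


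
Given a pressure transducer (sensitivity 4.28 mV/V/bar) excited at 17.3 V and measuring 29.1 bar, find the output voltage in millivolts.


Output = sensitivity * Vex * P.
Vout = 4.28 * 17.3 * 29.1
Vout = 74.044 * 29.1
Vout = 2154.68 mV

2154.68 mV


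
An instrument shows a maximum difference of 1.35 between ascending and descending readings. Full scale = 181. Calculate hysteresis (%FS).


Hysteresis = (max difference / full scale) * 100%.
H = (1.35 / 181) * 100
H = 0.746 %FS

0.746 %FS


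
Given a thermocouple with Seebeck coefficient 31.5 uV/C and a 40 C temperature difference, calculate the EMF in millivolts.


The thermocouple output V = sensitivity * dT.
V = 31.5 uV/C * 40 C
V = 1260.0 uV
V = 1.26 mV

1.26 mV


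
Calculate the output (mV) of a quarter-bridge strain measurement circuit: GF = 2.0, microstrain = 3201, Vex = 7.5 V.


Quarter bridge output: Vout = (GF * epsilon * Vex) / 4.
Vout = (2.0 * 3201e-6 * 7.5) / 4
Vout = 0.048015 / 4 V
Vout = 0.01200375 V = 12.0037 mV

12.0037 mV


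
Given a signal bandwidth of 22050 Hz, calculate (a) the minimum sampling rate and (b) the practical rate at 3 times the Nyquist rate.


By Nyquist theorem, fs_min = 2 * fmax.
fs_min = 2 * 22050 = 44100 Hz
Practical rate = 3 * fs_min = 3 * 44100 = 132300 Hz

fs_min = 44100 Hz, fs_practical = 132300 Hz


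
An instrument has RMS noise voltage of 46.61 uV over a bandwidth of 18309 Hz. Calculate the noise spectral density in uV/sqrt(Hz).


Noise spectral density = Vrms / sqrt(BW).
NSD = 46.61 / sqrt(18309)
NSD = 46.61 / 135.3108
NSD = 0.3445 uV/sqrt(Hz)

0.3445 uV/sqrt(Hz)


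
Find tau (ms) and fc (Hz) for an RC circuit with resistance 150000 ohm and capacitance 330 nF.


Time constant: tau = R * C.
tau = 150000 * 3.30e-07 = 0.0495 s
tau = 49.5 ms
Cutoff frequency: fc = 1 / (2*pi*R*C).
fc = 1 / (2*pi*0.0495) = 3.22 Hz

tau = 49.5 ms, fc = 3.22 Hz


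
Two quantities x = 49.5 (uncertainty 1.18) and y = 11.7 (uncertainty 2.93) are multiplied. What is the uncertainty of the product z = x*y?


For a product z = x*y, the relative uncertainty is:
uz/z = sqrt((ux/x)^2 + (uy/y)^2)
Relative uncertainties: ux/x = 1.18/49.5 = 0.023838
uy/y = 2.93/11.7 = 0.250427
z = 49.5 * 11.7 = 579.1
uz = 579.1 * sqrt(0.023838^2 + 0.250427^2) = 145.691

145.691


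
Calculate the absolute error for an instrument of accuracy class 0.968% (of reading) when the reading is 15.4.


Absolute error = (accuracy% / 100) * reading.
Error = (0.968 / 100) * 15.4
Error = 0.00968 * 15.4
Error = 0.1491

0.1491


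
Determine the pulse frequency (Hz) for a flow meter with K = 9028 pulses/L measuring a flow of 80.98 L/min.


Frequency = K * Q / 60 (converting L/min to L/s).
f = 9028 * 80.98 / 60
f = 731087.44 / 60
f = 12184.79 Hz

12184.79 Hz


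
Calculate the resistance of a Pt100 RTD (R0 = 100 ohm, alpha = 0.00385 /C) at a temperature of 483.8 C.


The RTD equation: Rt = R0 * (1 + alpha * T).
Rt = 100 * (1 + 0.00385 * 483.8)
Rt = 100 * (1 + 1.86263)
Rt = 100 * 2.86263
Rt = 286.263 ohm

286.263 ohm


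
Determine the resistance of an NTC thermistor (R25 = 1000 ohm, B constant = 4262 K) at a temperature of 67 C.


NTC thermistor equation: Rt = R25 * exp(B * (1/T - 1/T25)).
T in Kelvin: 340.15 K, T25 = 298.15 K
1/T - 1/T25 = 1/340.15 - 1/298.15 = -0.00041414
B * (1/T - 1/T25) = 4262 * -0.00041414 = -1.7651
Rt = 1000 * exp(-1.7651) = 171.2 ohm

171.2 ohm


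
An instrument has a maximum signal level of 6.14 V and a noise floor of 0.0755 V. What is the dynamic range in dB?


Dynamic range = 20 * log10(Vmax / Vnoise).
DR = 20 * log10(6.14 / 0.0755)
DR = 20 * log10(81.32)
DR = 38.2 dB

38.2 dB


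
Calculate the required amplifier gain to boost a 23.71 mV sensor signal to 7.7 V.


Gain = Vout / Vin (converting to same units).
G = 7.7 V / 23.71 mV
G = 7700.0 mV / 23.71 mV
G = 324.76

324.76


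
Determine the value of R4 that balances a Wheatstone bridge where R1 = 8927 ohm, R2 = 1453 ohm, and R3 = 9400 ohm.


At balance: R1*R4 = R2*R3, so R4 = R2*R3/R1.
R4 = 1453 * 9400 / 8927
R4 = 13658200 / 8927
R4 = 1529.99 ohm

1529.99 ohm


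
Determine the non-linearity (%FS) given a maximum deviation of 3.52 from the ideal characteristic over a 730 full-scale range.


Linearity error = (max deviation / full scale) * 100%.
Linearity = (3.52 / 730) * 100
Linearity = 0.482 %FS

0.482 %FS


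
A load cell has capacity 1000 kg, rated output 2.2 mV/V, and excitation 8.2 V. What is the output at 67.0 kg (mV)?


Vout = rated_output * Vex * (load / capacity).
Vout = 2.2 * 8.2 * (67.0 / 1000)
Vout = 2.2 * 8.2 * 0.067
Vout = 1.209 mV

1.209 mV


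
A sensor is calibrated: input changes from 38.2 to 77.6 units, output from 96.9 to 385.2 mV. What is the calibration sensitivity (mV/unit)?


Sensitivity = (y2 - y1) / (x2 - x1).
S = (385.2 - 96.9) / (77.6 - 38.2)
S = 288.3 / 39.4
S = 7.3173 mV/unit

7.3173 mV/unit


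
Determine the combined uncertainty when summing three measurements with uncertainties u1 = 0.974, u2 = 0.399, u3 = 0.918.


For a sum of independent quantities, uc = sqrt(u1^2 + u2^2 + u3^2).
uc = sqrt(0.974^2 + 0.399^2 + 0.918^2)
uc = sqrt(0.948676 + 0.159201 + 0.842724)
uc = 1.3966

1.3966


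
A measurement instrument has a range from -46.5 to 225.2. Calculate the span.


Span = upper range - lower range.
Span = 225.2 - (-46.5)
Span = 271.7

271.7


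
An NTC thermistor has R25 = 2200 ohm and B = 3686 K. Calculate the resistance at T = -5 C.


NTC thermistor equation: Rt = R25 * exp(B * (1/T - 1/T25)).
T in Kelvin: 268.15 K, T25 = 298.15 K
1/T - 1/T25 = 1/268.15 - 1/298.15 = 0.00037524
B * (1/T - 1/T25) = 3686 * 0.00037524 = 1.3831
Rt = 2200 * exp(1.3831) = 8772.2 ohm

8772.2 ohm


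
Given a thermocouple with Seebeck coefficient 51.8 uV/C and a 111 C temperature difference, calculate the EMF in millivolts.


The thermocouple output V = sensitivity * dT.
V = 51.8 uV/C * 111 C
V = 5749.8 uV
V = 5.75 mV

5.75 mV


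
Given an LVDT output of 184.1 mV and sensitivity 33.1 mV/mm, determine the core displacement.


Displacement = Vout / sensitivity.
d = 184.1 / 33.1
d = 5.562 mm

5.562 mm


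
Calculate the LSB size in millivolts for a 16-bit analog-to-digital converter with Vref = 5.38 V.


The resolution (LSB) of an ADC is Vref / 2^n.
LSB = 5.38 / 2^16
LSB = 5.38 / 65536
LSB = 8.209e-05 V = 0.08209229 mV

0.08209229 mV
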